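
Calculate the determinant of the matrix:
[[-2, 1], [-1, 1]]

For a 2×2 matrix [[a, b], [c, d]], det = ad - bc
det = (-2)(1) - (1)(-1) = -2 - -1 = -1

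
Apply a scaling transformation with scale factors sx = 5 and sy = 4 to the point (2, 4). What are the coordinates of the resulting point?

Scaling matrix:
[[5, 0], [0, 4]]
Result: (2 × 5, 4 × 4) = (10, 16)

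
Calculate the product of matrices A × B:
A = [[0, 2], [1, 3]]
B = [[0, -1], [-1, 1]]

Matrix multiplication:
C[0][0] = 0×0 + 2×-1 = -2
C[0][1] = 0×-1 + 2×1 = 2
C[1][0] = 1×0 + 3×-1 = -3
C[1][1] = 1×-1 + 3×1 = 2
Result: [[-2, 2], [-3, 2]]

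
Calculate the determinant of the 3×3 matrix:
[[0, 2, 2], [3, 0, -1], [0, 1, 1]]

Expansion along first row:
det = 0·det([[0,-1],[1,1]]) - 2·det([[3,-1],[0,1]]) + 2·det([[3,0],[0,1]])
    = 0·(0·1 - -1·1) - 2·(3·1 - -1·0) + 2·(3·1 - 0·0)
    = 0·1 - 2·3 + 2·3
    = 0 + -6 + 6 = 0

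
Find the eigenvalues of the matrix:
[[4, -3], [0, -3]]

Characteristic equation: det(A - λI) = 0
λ² - (trace)λ + (det) = 0
trace = 4 + -3 = 1, det = (4)(-3) - (-3)(0) = -12
λ² - (1)λ + (-12) = 0
λ = (1 ± √((1)² - 4·(-12))) / 2 = (1 ± √49) / 2
Solving: λ = -3, 4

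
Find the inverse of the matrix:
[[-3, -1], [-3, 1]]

For [[a,b],[c,d]], inverse = (1/det)·[[d,-b],[-c,a]]
det = (-3)(1) - (-1)(-3) = -3 - 3 = -6
Inverse = (1/-6)·[[1, 1], [3, -3]]
= [[-1/6, -1/6], [-1/2, 1/2]]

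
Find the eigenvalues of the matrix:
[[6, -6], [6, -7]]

Characteristic equation: det(A - λI) = 0
λ² - (trace)λ + (det) = 0
trace = 6 + -7 = -1, det = (6)(-7) - (-6)(6) = -6
λ² - (-1)λ + (-6) = 0
λ = (-1 ± √((-1)² - 4·(-6))) / 2 = (-1 ± √25) / 2
Solving: λ = -3, 2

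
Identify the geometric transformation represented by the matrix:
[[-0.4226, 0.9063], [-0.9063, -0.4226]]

This matrix represents: rotation by 245° counterclockwise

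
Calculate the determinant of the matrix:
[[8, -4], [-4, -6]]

For a 2×2 matrix [[a, b], [c, d]], det = ad - bc
det = (8)(-6) - (-4)(-4) = -48 - 16 = -64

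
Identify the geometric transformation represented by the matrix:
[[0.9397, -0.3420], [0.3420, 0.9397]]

This matrix represents: rotation by 20° counterclockwise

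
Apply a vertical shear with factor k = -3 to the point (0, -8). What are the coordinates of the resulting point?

Shear matrix for vertical shear with factor k = -3:
[[1, 0], [-3, 1]]
Result: (0, -8) → (0, -8)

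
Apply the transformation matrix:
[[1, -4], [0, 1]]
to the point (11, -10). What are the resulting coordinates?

Matrix multiplication:
[[1, -4], [0, 1]] × [11, -10]ᵀ
= [(1)(11) + (-4)(-10), (0)(11) + (1)(-10)]ᵀ
= [51, -10]ᵀ
Result: (51, -10)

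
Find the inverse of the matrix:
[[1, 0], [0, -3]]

For [[a,b],[c,d]], inverse = (1/det)·[[d,-b],[-c,a]]
det = (1)(-3) - (0)(0) = -3 - 0 = -3
Inverse = (1/-3)·[[-3, 0], [0, 1]]
= [[1, 0], [0, -1/3]]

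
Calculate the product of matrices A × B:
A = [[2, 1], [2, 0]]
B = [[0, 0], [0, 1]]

Matrix multiplication:
C[0][0] = 2×0 + 1×0 = 0
C[0][1] = 2×0 + 1×1 = 1
C[1][0] = 2×0 + 0×0 = 0
C[1][1] = 2×0 + 0×1 = 0
Result: [[0, 1], [0, 0]]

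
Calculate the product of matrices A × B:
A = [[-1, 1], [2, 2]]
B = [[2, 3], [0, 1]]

Matrix multiplication:
C[0][0] = -1×2 + 1×0 = -2
C[0][1] = -1×3 + 1×1 = -2
C[1][0] = 2×2 + 2×0 = 4
C[1][1] = 2×3 + 2×1 = 8
Result: [[-2, -2], [4, 8]]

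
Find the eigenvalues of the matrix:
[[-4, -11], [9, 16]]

Characteristic equation: det(A - λI) = 0
λ² - (trace)λ + (det) = 0
trace = -4 + 16 = 12, det = (-4)(16) - (-11)(9) = 35
λ² - (12)λ + (35) = 0
λ = (12 ± √((12)² - 4·(35))) / 2 = (12 ± √4) / 2
Solving: λ = 5, 7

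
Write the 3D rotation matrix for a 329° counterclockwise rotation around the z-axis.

Rotation matrix for counterclockwise 329° around z-axis:
cos(329°) = 0.8572, sin(329°) = -0.5150
Result: [[0.8572, 0.5150, 0], [-0.5150, 0.8572, 0], [0, 0, 1]]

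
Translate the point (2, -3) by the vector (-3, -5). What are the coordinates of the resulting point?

Translation by (-3, -5) (homogeneous matrix [[1, 0, -3], [0, 1, -5], [0, 0, 1]]):
x' = 2 + -3 = -1
y' = -3 + -5 = -8
Result: (-1, -8)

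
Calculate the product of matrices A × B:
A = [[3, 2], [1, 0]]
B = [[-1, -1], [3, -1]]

Matrix multiplication:
C[0][0] = 3×-1 + 2×3 = 3
C[0][1] = 3×-1 + 2×-1 = -5
C[1][0] = 1×-1 + 0×3 = -1
C[1][1] = 1×-1 + 0×-1 = -1
Result: [[3, -5], [-1, -1]]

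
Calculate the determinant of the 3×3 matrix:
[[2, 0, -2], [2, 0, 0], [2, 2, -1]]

Expansion along first row:
det = 2·det([[0,0],[2,-1]]) - 0·det([[2,0],[2,-1]]) + -2·det([[2,0],[2,2]])
    = 2·(0·-1 - 0·2) - 0·(2·-1 - 0·2) + -2·(2·2 - 0·2)
    = 2·0 - 0·-2 + -2·4
    = 0 + 0 + -8 = -8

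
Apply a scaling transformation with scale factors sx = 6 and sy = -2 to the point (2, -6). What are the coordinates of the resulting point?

Scaling matrix:
[[6, 0], [0, -2]]
Result: (2 × 6, -6 × -2) = (12, 12)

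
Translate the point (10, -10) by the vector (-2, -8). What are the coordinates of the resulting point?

Translation by (-2, -8) (homogeneous matrix [[1, 0, -2], [0, 1, -8], [0, 0, 1]]):
x' = 10 + -2 = 8
y' = -10 + -8 = -18
Result: (8, -18)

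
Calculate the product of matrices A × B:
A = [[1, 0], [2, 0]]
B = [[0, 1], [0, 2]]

Matrix multiplication:
C[0][0] = 1×0 + 0×0 = 0
C[0][1] = 1×1 + 0×2 = 1
C[1][0] = 2×0 + 0×0 = 0
C[1][1] = 2×1 + 0×2 = 2
Result: [[0, 1], [0, 2]]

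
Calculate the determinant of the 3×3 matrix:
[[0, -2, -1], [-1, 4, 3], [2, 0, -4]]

Expansion along first row:
det = 0·det([[4,3],[0,-4]]) - -2·det([[-1,3],[2,-4]]) + -1·det([[-1,4],[2,0]])
    = 0·(4·-4 - 3·0) - -2·(-1·-4 - 3·2) + -1·(-1·0 - 4·2)
    = 0·-16 - -2·-2 + -1·-8
    = 0 + -4 + 8 = 4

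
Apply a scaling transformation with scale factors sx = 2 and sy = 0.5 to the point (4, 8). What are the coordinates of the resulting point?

Scaling matrix:
[[2, 0], [0, 0.50]]
Result: (4 × 2, 8 × 0.5) = (8, 4)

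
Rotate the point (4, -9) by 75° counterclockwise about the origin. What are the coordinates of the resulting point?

Rotation matrix for 75°: [[cos 75°, -sin 75°], [sin 75°, cos 75°]] ≈ [[0.258819, -0.965926], [0.965926, 0.258819]]
[[0.258819, -0.965926], [0.965926, 0.258819]] × [4, -9]ᵀ ≈ [9.7286, 1.5343]ᵀ
Result: (9.7286, 1.5343)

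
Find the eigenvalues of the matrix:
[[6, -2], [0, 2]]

Characteristic equation: det(A - λI) = 0
λ² - (trace)λ + (det) = 0
trace = 6 + 2 = 8, det = (6)(2) - (-2)(0) = 12
λ² - (8)λ + (12) = 0
λ = (8 ± √((8)² - 4·(12))) / 2 = (8 ± √16) / 2
Solving: λ = 2, 6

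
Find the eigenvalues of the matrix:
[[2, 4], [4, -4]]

Characteristic equation: det(A - λI) = 0
λ² - (trace)λ + (det) = 0
trace = 2 + -4 = -2, det = (2)(-4) - (4)(4) = -24
λ² - (-2)λ + (-24) = 0
λ = (-2 ± √((-2)² - 4·(-24))) / 2 = (-2 ± √100) / 2
Solving: λ = -6, 4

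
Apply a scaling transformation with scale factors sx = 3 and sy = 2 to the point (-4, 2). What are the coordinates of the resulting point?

Scaling matrix:
[[3, 0], [0, 2]]
Result: (-4 × 3, 2 × 2) = (-12, 4)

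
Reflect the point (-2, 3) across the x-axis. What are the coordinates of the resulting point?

Reflection across x-axis: (-2, 3) → (-2, -3)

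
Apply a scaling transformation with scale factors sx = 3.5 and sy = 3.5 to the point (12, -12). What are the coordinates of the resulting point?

Scaling matrix:
[[3.50, 0], [0, 3.50]]
Result: (12 × 3.5, -12 × 3.5) = (42, -42)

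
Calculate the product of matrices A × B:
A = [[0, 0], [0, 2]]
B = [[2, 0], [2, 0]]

Matrix multiplication:
C[0][0] = 0×2 + 0×2 = 0
C[0][1] = 0×0 + 0×0 = 0
C[1][0] = 0×2 + 2×2 = 4
C[1][1] = 0×0 + 2×0 = 0
Result: [[0, 0], [4, 0]]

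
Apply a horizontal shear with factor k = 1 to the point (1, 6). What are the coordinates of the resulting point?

Shear matrix for horizontal shear with factor k = 1:
[[1, 1], [0, 1]]
Result: (1, 6) → (7, 6)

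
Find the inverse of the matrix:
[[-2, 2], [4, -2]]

For [[a,b],[c,d]], inverse = (1/det)·[[d,-b],[-c,a]]
det = (-2)(-2) - (2)(4) = 4 - 8 = -4
Inverse = (1/-4)·[[-2, -2], [-4, -2]]
= [[1/2, 1/2], [1, 1/2]]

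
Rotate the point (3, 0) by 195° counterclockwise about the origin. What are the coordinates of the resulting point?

Rotation matrix for 195°: [[cos 195°, -sin 195°], [sin 195°, cos 195°]] ≈ [[-0.965926, 0.258819], [-0.258819, -0.965926]]
[[-0.965926, 0.258819], [-0.258819, -0.965926]] × [3, 0]ᵀ ≈ [-2.8978, -0.7765]ᵀ
Result: (-2.8978, -0.7765)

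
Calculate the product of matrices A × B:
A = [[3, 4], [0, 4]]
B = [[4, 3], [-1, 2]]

Matrix multiplication:
C[0][0] = 3×4 + 4×-1 = 8
C[0][1] = 3×3 + 4×2 = 17
C[1][0] = 0×4 + 4×-1 = -4
C[1][1] = 0×3 + 4×2 = 8
Result: [[8, 17], [-4, 8]]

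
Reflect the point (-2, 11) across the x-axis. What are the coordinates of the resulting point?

Reflection across x-axis: (-2, 11) → (-2, -11)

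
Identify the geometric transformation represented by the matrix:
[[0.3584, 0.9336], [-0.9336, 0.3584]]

This matrix represents: rotation by 291° counterclockwise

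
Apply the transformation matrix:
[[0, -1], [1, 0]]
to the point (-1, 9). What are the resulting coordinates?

Matrix multiplication:
[[0, -1], [1, 0]] × [-1, 9]ᵀ
= [(0)(-1) + (-1)(9), (1)(-1) + (0)(9)]ᵀ
= [-9, -1]ᵀ
Result: (-9, -1)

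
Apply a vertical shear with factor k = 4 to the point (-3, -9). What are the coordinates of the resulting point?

Shear matrix for vertical shear with factor k = 4:
[[1, 0], [4, 1]]
Result: (-3, -9) → (-3, -21)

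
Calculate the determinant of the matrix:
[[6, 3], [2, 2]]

For a 2×2 matrix [[a, b], [c, d]], det = ad - bc
det = (6)(2) - (3)(2) = 12 - 6 = 6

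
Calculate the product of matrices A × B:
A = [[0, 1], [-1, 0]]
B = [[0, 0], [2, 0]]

Matrix multiplication:
C[0][0] = 0×0 + 1×2 = 2
C[0][1] = 0×0 + 1×0 = 0
C[1][0] = -1×0 + 0×2 = 0
C[1][1] = -1×0 + 0×0 = 0
Result: [[2, 0], [0, 0]]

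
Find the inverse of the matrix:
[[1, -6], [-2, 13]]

For [[a,b],[c,d]], inverse = (1/det)·[[d,-b],[-c,a]]
det = (1)(13) - (-6)(-2) = 13 - 12 = 1
Inverse = [[13, 6], [2, 1]]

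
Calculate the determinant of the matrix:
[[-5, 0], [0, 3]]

For a 2×2 matrix [[a, b], [c, d]], det = ad - bc
det = (-5)(3) - (0)(0) = -15 - 0 = -15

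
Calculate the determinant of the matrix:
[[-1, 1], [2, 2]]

For a 2×2 matrix [[a, b], [c, d]], det = ad - bc
det = (-1)(2) - (1)(2) = -2 - 2 = -4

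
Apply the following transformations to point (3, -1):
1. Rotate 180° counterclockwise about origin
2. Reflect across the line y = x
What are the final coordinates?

Step 1: Rotate 180° → (-3, 1)
Step 2: Reflect across line y = x → (1, -3)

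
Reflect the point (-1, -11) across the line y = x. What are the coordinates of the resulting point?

Reflection across line y = x: (-1, -11) → (-11, -1)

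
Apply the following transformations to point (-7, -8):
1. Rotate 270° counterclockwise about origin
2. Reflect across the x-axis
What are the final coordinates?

Step 1: Rotate 270° → (-8, 7)
Step 2: Reflect across x-axis → (-8, -7)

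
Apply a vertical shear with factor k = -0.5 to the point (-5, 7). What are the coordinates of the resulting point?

Shear matrix for vertical shear with factor k = -0.5:
[[1, 0], [-0.50, 1]]
Result: (-5, 7) → (-5, 9.5)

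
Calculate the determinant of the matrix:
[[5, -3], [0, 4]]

For a 2×2 matrix [[a, b], [c, d]], det = ad - bc
det = (5)(4) - (-3)(0) = 20 - 0 = 20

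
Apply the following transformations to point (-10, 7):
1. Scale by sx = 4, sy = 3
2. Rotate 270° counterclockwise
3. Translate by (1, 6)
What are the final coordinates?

Step 1: Scale → (-40, 21)
Step 2: Rotate 270° → (21, 40)
Step 3: Translate → (22, 46)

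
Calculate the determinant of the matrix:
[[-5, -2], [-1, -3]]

For a 2×2 matrix [[a, b], [c, d]], det = ad - bc
det = (-5)(-3) - (-2)(-1) = 15 - 2 = 13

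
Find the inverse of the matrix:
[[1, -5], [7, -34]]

For [[a,b],[c,d]], inverse = (1/det)·[[d,-b],[-c,a]]
det = (1)(-34) - (-5)(7) = -34 - -35 = 1
Inverse = [[-34, 5], [-7, 1]]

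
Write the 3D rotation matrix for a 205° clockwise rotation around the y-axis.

Rotation matrix for clockwise 205° around y-axis:
A clockwise rotation by 205° is a counterclockwise rotation by -205°.
cos(-205°) = -0.9063, sin(-205°) = 0.4226
Result: [[-0.9063, 0, 0.4226], [0, 1, 0], [-0.4226, 0, -0.9063]]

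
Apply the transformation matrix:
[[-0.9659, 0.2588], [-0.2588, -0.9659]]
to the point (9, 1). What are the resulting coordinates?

Matrix multiplication:
[[-0.9659, 0.2588], [-0.2588, -0.9659]] × [9, 1]ᵀ
= [(-0.9659)(9) + (0.2588)(1), (-0.2588)(9) + (-0.9659)(1)]ᵀ
= [-8.4343, -3.2951]ᵀ
Result: (-8.4343, -3.2951)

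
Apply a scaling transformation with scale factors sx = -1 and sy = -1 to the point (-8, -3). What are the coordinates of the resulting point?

Scaling matrix:
[[-1, 0], [0, -1]]
Result: (-8 × -1, -3 × -1) = (8, 3)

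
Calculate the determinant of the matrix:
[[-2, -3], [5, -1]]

For a 2×2 matrix [[a, b], [c, d]], det = ad - bc
det = (-2)(-1) - (-3)(5) = 2 - -15 = 17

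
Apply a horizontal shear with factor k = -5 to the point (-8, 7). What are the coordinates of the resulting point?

Shear matrix for horizontal shear with factor k = -5:
[[1, -5], [0, 1]]
Result: (-8, 7) → (-43, 7)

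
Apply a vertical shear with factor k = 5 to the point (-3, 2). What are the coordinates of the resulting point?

Shear matrix for vertical shear with factor k = 5:
[[1, 0], [5, 1]]
Result: (-3, 2) → (-3, -13)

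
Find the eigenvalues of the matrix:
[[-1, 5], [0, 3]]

Characteristic equation: det(A - λI) = 0
λ² - (trace)λ + (det) = 0
trace = -1 + 3 = 2, det = (-1)(3) - (5)(0) = -3
λ² - (2)λ + (-3) = 0
λ = (2 ± √((2)² - 4·(-3))) / 2 = (2 ± √16) / 2
Solving: λ = -1, 3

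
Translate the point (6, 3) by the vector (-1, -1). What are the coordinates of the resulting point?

Translation by (-1, -1) (homogeneous matrix [[1, 0, -1], [0, 1, -1], [0, 0, 1]]):
x' = 6 + -1 = 5
y' = 3 + -1 = 2
Result: (5, 2)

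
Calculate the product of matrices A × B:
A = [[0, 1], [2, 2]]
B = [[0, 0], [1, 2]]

Matrix multiplication:
C[0][0] = 0×0 + 1×1 = 1
C[0][1] = 0×0 + 1×2 = 2
C[1][0] = 2×0 + 2×1 = 2
C[1][1] = 2×0 + 2×2 = 4
Result: [[1, 2], [2, 4]]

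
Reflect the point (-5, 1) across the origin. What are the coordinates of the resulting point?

Reflection across origin: (-5, 1) → (5, -1)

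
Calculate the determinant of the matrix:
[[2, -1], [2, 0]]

For a 2×2 matrix [[a, b], [c, d]], det = ad - bc
det = (2)(0) - (-1)(2) = 0 - -2 = 2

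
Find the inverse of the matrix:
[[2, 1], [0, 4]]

For [[a,b],[c,d]], inverse = (1/det)·[[d,-b],[-c,a]]
det = (2)(4) - (1)(0) = 8 - 0 = 8
Inverse = (1/8)·[[4, -1], [0, 2]]
= [[1/2, -1/8], [0, 1/4]]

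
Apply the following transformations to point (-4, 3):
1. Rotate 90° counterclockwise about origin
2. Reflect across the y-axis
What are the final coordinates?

Step 1: Rotate 90° → (-3, -4)
Step 2: Reflect across y-axis → (3, -4)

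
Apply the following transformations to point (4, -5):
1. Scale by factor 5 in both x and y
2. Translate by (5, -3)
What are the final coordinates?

Step 1: Scale (4, -5) by 5 → (20, -25)
Step 2: Translate by (5, -3) → (25, -28)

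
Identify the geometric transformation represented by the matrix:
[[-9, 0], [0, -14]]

This matrix represents: non-uniform scaling by sx = -9, sy = -14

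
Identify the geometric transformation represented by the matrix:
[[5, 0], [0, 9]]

This matrix represents: non-uniform scaling by sx = 5, sy = 9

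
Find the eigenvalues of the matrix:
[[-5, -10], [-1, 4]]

Characteristic equation: det(A - λI) = 0
λ² - (trace)λ + (det) = 0
trace = -5 + 4 = -1, det = (-5)(4) - (-10)(-1) = -30
λ² - (-1)λ + (-30) = 0
λ = (-1 ± √((-1)² - 4·(-30))) / 2 = (-1 ± √121) / 2
Solving: λ = -6, 5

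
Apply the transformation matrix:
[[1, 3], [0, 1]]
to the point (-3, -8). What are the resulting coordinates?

Matrix multiplication:
[[1, 3], [0, 1]] × [-3, -8]ᵀ
= [(1)(-3) + (3)(-8), (0)(-3) + (1)(-8)]ᵀ
= [-27, -8]ᵀ
Result: (-27, -8)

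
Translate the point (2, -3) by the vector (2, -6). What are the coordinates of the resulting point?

Translation by (2, -6) (homogeneous matrix [[1, 0, 2], [0, 1, -6], [0, 0, 1]]):
x' = 2 + 2 = 4
y' = -3 + -6 = -9
Result: (4, -9)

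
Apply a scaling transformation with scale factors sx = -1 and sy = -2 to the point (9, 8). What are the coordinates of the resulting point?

Scaling matrix:
[[-1, 0], [0, -2]]
Result: (9 × -1, 8 × -2) = (-9, -16)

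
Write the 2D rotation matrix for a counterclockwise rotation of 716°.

Rotation matrix formula: [[cos θ, -sin θ], [sin θ, cos θ]]
For θ = 716°:
cos(716°) = 0.9976
sin(716°) = -0.0698
Result: [[0.9976, 0.0698], [-0.0698, 0.9976]]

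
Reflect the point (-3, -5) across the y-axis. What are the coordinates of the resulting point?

Reflection across y-axis: (-3, -5) → (3, -5)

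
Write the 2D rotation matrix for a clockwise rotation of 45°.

Rotation matrix formula: [[cos θ, -sin θ], [sin θ, cos θ]]
A clockwise rotation by 45° is equivalent to a counterclockwise rotation by -45°.
For θ = -45°:
cos(-45°) = √2/2
sin(-45°) = -√2/2
Result: [[√2/2, √2/2], [-√2/2, √2/2]]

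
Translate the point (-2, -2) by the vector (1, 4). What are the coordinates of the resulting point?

Translation by (1, 4) (homogeneous matrix [[1, 0, 1], [0, 1, 4], [0, 0, 1]]):
x' = -2 + 1 = -1
y' = -2 + 4 = 2
Result: (-1, 2)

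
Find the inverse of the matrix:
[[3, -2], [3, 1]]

For [[a,b],[c,d]], inverse = (1/det)·[[d,-b],[-c,a]]
det = (3)(1) - (-2)(3) = 3 - -6 = 9
Inverse = (1/9)·[[1, 2], [-3, 3]]
= [[1/9, 2/9], [-1/3, 1/3]]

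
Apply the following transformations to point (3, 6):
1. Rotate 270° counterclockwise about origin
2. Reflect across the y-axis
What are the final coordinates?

Step 1: Rotate 270° → (6, -3)
Step 2: Reflect across y-axis → (-6, -3)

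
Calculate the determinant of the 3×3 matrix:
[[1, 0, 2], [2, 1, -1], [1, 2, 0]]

Expansion along first row:
det = 1·det([[1,-1],[2,0]]) - 0·det([[2,-1],[1,0]]) + 2·det([[2,1],[1,2]])
    = 1·(1·0 - -1·2) - 0·(2·0 - -1·1) + 2·(2·2 - 1·1)
    = 1·2 - 0·1 + 2·3
    = 2 + 0 + 6 = 8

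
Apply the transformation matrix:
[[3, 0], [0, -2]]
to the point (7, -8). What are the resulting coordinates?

Matrix multiplication:
[[3, 0], [0, -2]] × [7, -8]ᵀ
= [(3)(7) + (0)(-8), (0)(7) + (-2)(-8)]ᵀ
= [21, 16]ᵀ
Result: (21, 16)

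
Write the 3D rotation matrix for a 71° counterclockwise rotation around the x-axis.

Rotation matrix for counterclockwise 71° around x-axis:
cos(71°) = 0.3256, sin(71°) = 0.9455
Result: [[1, 0, 0], [0, 0.3256, -0.9455], [0, 0.9455, 0.3256]]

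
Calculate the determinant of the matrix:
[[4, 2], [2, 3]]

For a 2×2 matrix [[a, b], [c, d]], det = ad - bc
det = (4)(3) - (2)(2) = 12 - 4 = 8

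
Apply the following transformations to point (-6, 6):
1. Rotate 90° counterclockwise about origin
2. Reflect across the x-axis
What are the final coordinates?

Step 1: Rotate 90° → (-6, -6)
Step 2: Reflect across x-axis → (-6, 6)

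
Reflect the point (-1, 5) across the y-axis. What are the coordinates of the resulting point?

Reflection across y-axis: (-1, 5) → (1, 5)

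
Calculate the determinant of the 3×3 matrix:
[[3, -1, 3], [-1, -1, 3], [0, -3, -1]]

Expansion along first row:
det = 3·det([[-1,3],[-3,-1]]) - -1·det([[-1,3],[0,-1]]) + 3·det([[-1,-1],[0,-3]])
    = 3·(-1·-1 - 3·-3) - -1·(-1·-1 - 3·0) + 3·(-1·-3 - -1·0)
    = 3·10 - -1·1 + 3·3
    = 30 + 1 + 9 = 40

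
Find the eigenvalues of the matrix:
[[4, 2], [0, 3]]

Characteristic equation: det(A - λI) = 0
λ² - (trace)λ + (det) = 0
trace = 4 + 3 = 7, det = (4)(3) - (2)(0) = 12
λ² - (7)λ + (12) = 0
λ = (7 ± √((7)² - 4·(12))) / 2 = (7 ± √1) / 2
Solving: λ = 3, 4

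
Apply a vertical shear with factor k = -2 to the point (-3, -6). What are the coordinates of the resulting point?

Shear matrix for vertical shear with factor k = -2:
[[1, 0], [-2, 1]]
Result: (-3, -6) → (-3, 0)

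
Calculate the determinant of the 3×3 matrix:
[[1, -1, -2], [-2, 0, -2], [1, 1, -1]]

Expansion along first row:
det = 1·det([[0,-2],[1,-1]]) - -1·det([[-2,-2],[1,-1]]) + -2·det([[-2,0],[1,1]])
    = 1·(0·-1 - -2·1) - -1·(-2·-1 - -2·1) + -2·(-2·1 - 0·1)
    = 1·2 - -1·4 + -2·-2
    = 2 + 4 + 4 = 10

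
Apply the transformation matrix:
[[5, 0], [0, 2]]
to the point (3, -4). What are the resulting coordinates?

Matrix multiplication:
[[5, 0], [0, 2]] × [3, -4]ᵀ
= [(5)(3) + (0)(-4), (0)(3) + (2)(-4)]ᵀ
= [15, -8]ᵀ
Result: (15, -8)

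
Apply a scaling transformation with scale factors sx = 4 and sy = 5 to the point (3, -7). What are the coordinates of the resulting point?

Scaling matrix:
[[4, 0], [0, 5]]
Result: (3 × 4, -7 × 5) = (12, -35)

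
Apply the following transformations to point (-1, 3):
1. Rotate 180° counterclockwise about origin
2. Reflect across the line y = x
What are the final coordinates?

Step 1: Rotate 180° → (1, -3)
Step 2: Reflect across line y = x → (-3, 1)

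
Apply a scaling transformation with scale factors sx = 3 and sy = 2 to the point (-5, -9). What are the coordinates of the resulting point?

Scaling matrix:
[[3, 0], [0, 2]]
Result: (-5 × 3, -9 × 2) = (-15, -18)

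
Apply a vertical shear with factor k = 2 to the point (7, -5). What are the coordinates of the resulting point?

Shear matrix for vertical shear with factor k = 2:
[[1, 0], [2, 1]]
Result: (7, -5) → (7, 9)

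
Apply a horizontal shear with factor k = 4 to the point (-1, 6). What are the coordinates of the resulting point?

Shear matrix for horizontal shear with factor k = 4:
[[1, 4], [0, 1]]
Result: (-1, 6) → (23, 6)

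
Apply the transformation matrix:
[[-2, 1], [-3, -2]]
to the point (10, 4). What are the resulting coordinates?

Matrix multiplication:
[[-2, 1], [-3, -2]] × [10, 4]ᵀ
= [(-2)(10) + (1)(4), (-3)(10) + (-2)(4)]ᵀ
= [-16, -38]ᵀ
Result: (-16, -38)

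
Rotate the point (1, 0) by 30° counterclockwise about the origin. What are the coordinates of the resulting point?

Rotation matrix for 30°: [[cos 30°, -sin 30°], [sin 30°, cos 30°]] ≈ [[0.866025, -0.500000], [0.500000, 0.866025]]
[[0.866025, -0.500000], [0.500000, 0.866025]] × [1, 0]ᵀ ≈ [0.8660, 0.5000]ᵀ
Result: (0.8660, 0.5000)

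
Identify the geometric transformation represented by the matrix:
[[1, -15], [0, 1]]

This matrix represents: horizontal shear with factor -15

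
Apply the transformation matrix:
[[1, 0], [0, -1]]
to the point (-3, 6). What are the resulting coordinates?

Matrix multiplication:
[[1, 0], [0, -1]] × [-3, 6]ᵀ
= [(1)(-3) + (0)(6), (0)(-3) + (-1)(6)]ᵀ
= [-3, -6]ᵀ
Result: (-3, -6)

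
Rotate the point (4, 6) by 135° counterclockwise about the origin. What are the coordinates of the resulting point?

Rotation matrix for 135°: [[cos 135°, -sin 135°], [sin 135°, cos 135°]] ≈ [[-0.707107, -0.707107], [0.707107, -0.707107]]
[[-0.707107, -0.707107], [0.707107, -0.707107]] × [4, 6]ᵀ ≈ [-7.0711, -1.4142]ᵀ
Result: (-7.0711, -1.4142)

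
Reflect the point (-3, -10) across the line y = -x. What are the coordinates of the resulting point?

Reflection across line y = -x: (-3, -10) → (10, 3)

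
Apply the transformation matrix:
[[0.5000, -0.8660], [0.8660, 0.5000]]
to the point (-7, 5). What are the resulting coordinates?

Matrix multiplication:
[[0.5000, -0.8660], [0.8660, 0.5000]] × [-7, 5]ᵀ
= [(0.5000)(-7) + (-0.8660)(5), (0.8660)(-7) + (0.5000)(5)]ᵀ
= [-7.8300, -3.5620]ᵀ
Result: (-7.8300, -3.5620)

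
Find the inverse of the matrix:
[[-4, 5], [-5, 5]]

For [[a,b],[c,d]], inverse = (1/det)·[[d,-b],[-c,a]]
det = (-4)(5) - (5)(-5) = -20 - -25 = 5
Inverse = (1/5)·[[5, -5], [5, -4]]
= [[1, -1], [1, -4/5]]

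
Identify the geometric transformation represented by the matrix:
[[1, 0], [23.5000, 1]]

This matrix represents: vertical shear with factor 23.5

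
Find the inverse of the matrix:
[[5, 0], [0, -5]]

For [[a,b],[c,d]], inverse = (1/det)·[[d,-b],[-c,a]]
det = (5)(-5) - (0)(0) = -25 - 0 = -25
Inverse = (1/-25)·[[-5, 0], [0, 5]]
= [[1/5, 0], [0, -1/5]]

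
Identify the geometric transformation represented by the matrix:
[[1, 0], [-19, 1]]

This matrix represents: vertical shear with factor -19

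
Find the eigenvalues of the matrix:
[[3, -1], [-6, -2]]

Characteristic equation: det(A - λI) = 0
λ² - (trace)λ + (det) = 0
trace = 3 + -2 = 1, det = (3)(-2) - (-1)(-6) = -12
λ² - (1)λ + (-12) = 0
λ = (1 ± √((1)² - 4·(-12))) / 2 = (1 ± √49) / 2
Solving: λ = -3, 4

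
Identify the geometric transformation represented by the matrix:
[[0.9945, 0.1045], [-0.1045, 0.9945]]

This matrix represents: rotation by 354° counterclockwise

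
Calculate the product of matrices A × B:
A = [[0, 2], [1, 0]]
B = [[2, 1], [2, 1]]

Matrix multiplication:
C[0][0] = 0×2 + 2×2 = 4
C[0][1] = 0×1 + 2×1 = 2
C[1][0] = 1×2 + 0×2 = 2
C[1][1] = 1×1 + 0×1 = 1
Result: [[4, 2], [2, 1]]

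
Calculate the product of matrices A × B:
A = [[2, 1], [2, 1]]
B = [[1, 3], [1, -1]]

Matrix multiplication:
C[0][0] = 2×1 + 1×1 = 3
C[0][1] = 2×3 + 1×-1 = 5
C[1][0] = 2×1 + 1×1 = 3
C[1][1] = 2×3 + 1×-1 = 5
Result: [[3, 5], [3, 5]]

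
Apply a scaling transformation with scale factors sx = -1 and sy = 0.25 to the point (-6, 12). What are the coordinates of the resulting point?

Scaling matrix:
[[-1, 0], [0, 0.25]]
Result: (-6 × -1, 12 × 0.25) = (6, 3)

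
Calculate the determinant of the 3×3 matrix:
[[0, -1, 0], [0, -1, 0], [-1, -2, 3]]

Expansion along first row:
det = 0·det([[-1,0],[-2,3]]) - -1·det([[0,0],[-1,3]]) + 0·det([[0,-1],[-1,-2]])
    = 0·(-1·3 - 0·-2) - -1·(0·3 - 0·-1) + 0·(0·-2 - -1·-1)
    = 0·-3 - -1·0 + 0·-1
    = 0 + 0 + 0 = 0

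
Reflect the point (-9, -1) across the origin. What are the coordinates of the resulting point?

Reflection across origin: (-9, -1) → (9, 1)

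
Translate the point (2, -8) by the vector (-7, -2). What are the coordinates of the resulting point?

Translation by (-7, -2) (homogeneous matrix [[1, 0, -7], [0, 1, -2], [0, 0, 1]]):
x' = 2 + -7 = -5
y' = -8 + -2 = -10
Result: (-5, -10)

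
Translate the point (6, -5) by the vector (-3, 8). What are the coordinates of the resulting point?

Translation by (-3, 8) (homogeneous matrix [[1, 0, -3], [0, 1, 8], [0, 0, 1]]):
x' = 6 + -3 = 3
y' = -5 + 8 = 3
Result: (3, 3)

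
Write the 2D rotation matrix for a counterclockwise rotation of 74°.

Rotation matrix formula: [[cos θ, -sin θ], [sin θ, cos θ]]
For θ = 74°:
cos(74°) = 0.2756
sin(74°) = 0.9613
Result: [[0.2756, -0.9613], [0.9613, 0.2756]]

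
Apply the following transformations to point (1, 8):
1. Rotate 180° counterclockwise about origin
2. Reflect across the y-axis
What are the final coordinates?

Step 1: Rotate 180° → (-1, -8)
Step 2: Reflect across y-axis → (1, -8)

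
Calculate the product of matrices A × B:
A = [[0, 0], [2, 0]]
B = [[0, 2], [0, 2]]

Matrix multiplication:
C[0][0] = 0×0 + 0×0 = 0
C[0][1] = 0×2 + 0×2 = 0
C[1][0] = 2×0 + 0×0 = 0
C[1][1] = 2×2 + 0×2 = 4
Result: [[0, 0], [0, 4]]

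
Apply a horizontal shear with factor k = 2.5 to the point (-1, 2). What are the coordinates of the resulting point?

Shear matrix for horizontal shear with factor k = 2.5:
[[1, 2.50], [0, 1]]
Result: (-1, 2) → (4, 2)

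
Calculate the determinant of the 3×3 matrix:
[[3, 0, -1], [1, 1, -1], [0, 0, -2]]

Expansion along first row:
det = 3·det([[1,-1],[0,-2]]) - 0·det([[1,-1],[0,-2]]) + -1·det([[1,1],[0,0]])
    = 3·(1·-2 - -1·0) - 0·(1·-2 - -1·0) + -1·(1·0 - 1·0)
    = 3·-2 - 0·-2 + -1·0
    = -6 + 0 + 0 = -6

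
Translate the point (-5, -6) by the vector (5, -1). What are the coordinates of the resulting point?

Translation by (5, -1) (homogeneous matrix [[1, 0, 5], [0, 1, -1], [0, 0, 1]]):
x' = -5 + 5 = 0
y' = -6 + -1 = -7
Result: (0, -7)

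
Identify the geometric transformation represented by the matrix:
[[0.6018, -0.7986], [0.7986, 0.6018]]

This matrix represents: rotation by 53° counterclockwise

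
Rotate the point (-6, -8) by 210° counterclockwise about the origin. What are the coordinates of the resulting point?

Rotation matrix for 210°: [[cos 210°, -sin 210°], [sin 210°, cos 210°]] ≈ [[-0.866025, 0.500000], [-0.500000, -0.866025]]
[[-0.866025, 0.500000], [-0.500000, -0.866025]] × [-6, -8]ᵀ ≈ [1.1962, 9.9282]ᵀ
Result: (1.1962, 9.9282)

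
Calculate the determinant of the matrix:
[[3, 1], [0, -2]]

For a 2×2 matrix [[a, b], [c, d]], det = ad - bc
det = (3)(-2) - (1)(0) = -6 - 0 = -6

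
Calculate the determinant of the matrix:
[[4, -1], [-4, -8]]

For a 2×2 matrix [[a, b], [c, d]], det = ad - bc
det = (4)(-8) - (-1)(-4) = -32 - 4 = -36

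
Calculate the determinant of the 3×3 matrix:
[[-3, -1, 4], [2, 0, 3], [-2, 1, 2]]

Expansion along first row:
det = -3·det([[0,3],[1,2]]) - -1·det([[2,3],[-2,2]]) + 4·det([[2,0],[-2,1]])
    = -3·(0·2 - 3·1) - -1·(2·2 - 3·-2) + 4·(2·1 - 0·-2)
    = -3·-3 - -1·10 + 4·2
    = 9 + 10 + 8 = 27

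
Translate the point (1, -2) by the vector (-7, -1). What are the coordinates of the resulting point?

Translation by (-7, -1) (homogeneous matrix [[1, 0, -7], [0, 1, -1], [0, 0, 1]]):
x' = 1 + -7 = -6
y' = -2 + -1 = -3
Result: (-6, -3)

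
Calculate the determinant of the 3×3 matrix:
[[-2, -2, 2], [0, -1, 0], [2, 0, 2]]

Expansion along first row:
det = -2·det([[-1,0],[0,2]]) - -2·det([[0,0],[2,2]]) + 2·det([[0,-1],[2,0]])
    = -2·(-1·2 - 0·0) - -2·(0·2 - 0·2) + 2·(0·0 - -1·2)
    = -2·-2 - -2·0 + 2·2
    = 4 + 0 + 4 = 8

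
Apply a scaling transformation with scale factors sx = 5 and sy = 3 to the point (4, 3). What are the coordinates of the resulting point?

Scaling matrix:
[[5, 0], [0, 3]]
Result: (4 × 5, 3 × 3) = (20, 9)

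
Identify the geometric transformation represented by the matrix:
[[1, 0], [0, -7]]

This matrix represents: non-uniform scaling by sx = 1, sy = -7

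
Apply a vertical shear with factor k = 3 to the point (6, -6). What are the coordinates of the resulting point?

Shear matrix for vertical shear with factor k = 3:
[[1, 0], [3, 1]]
Result: (6, -6) → (6, 12)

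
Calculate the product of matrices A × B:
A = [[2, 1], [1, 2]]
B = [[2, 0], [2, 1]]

Matrix multiplication:
C[0][0] = 2×2 + 1×2 = 6
C[0][1] = 2×0 + 1×1 = 1
C[1][0] = 1×2 + 2×2 = 6
C[1][1] = 1×0 + 2×1 = 2
Result: [[6, 1], [6, 2]]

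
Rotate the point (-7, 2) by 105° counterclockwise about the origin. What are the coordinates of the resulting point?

Rotation matrix for 105°: [[cos 105°, -sin 105°], [sin 105°, cos 105°]] ≈ [[-0.258819, -0.965926], [0.965926, -0.258819]]
[[-0.258819, -0.965926], [0.965926, -0.258819]] × [-7, 2]ᵀ ≈ [-0.1201, -7.2791]ᵀ
Result: (-0.1201, -7.2791)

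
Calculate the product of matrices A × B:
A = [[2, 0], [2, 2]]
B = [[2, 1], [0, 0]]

Matrix multiplication:
C[0][0] = 2×2 + 0×0 = 4
C[0][1] = 2×1 + 0×0 = 2
C[1][0] = 2×2 + 2×0 = 4
C[1][1] = 2×1 + 2×0 = 2
Result: [[4, 2], [4, 2]]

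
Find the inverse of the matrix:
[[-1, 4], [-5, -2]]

For [[a,b],[c,d]], inverse = (1/det)·[[d,-b],[-c,a]]
det = (-1)(-2) - (4)(-5) = 2 - -20 = 22
Inverse = (1/22)·[[-2, -4], [5, -1]]
= [[-1/11, -2/11], [5/22, -1/22]]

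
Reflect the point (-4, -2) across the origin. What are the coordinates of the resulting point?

Reflection across origin: (-4, -2) → (4, 2)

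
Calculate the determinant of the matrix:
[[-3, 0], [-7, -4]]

For a 2×2 matrix [[a, b], [c, d]], det = ad - bc
det = (-3)(-4) - (0)(-7) = 12 - 0 = 12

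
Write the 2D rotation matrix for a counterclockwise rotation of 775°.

Rotation matrix formula: [[cos θ, -sin θ], [sin θ, cos θ]]
For θ = 775°:
cos(775°) = 0.5736
sin(775°) = 0.8192
Result: [[0.5736, -0.8192], [0.8192, 0.5736]]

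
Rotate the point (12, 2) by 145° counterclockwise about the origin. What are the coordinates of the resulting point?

Rotation matrix for 145°: [[cos 145°, -sin 145°], [sin 145°, cos 145°]] ≈ [[-0.819152, -0.573576], [0.573576, -0.819152]]
[[-0.819152, -0.573576], [0.573576, -0.819152]] × [12, 2]ᵀ ≈ [-10.9770, 5.2446]ᵀ
Result: (-10.9770, 5.2446)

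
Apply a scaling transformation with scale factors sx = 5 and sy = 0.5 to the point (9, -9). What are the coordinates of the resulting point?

Scaling matrix:
[[5, 0], [0, 0.50]]
Result: (9 × 5, -9 × 0.5) = (45, -4.5)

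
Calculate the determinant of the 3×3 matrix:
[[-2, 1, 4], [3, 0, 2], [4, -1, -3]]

Expansion along first row:
det = -2·det([[0,2],[-1,-3]]) - 1·det([[3,2],[4,-3]]) + 4·det([[3,0],[4,-1]])
    = -2·(0·-3 - 2·-1) - 1·(3·-3 - 2·4) + 4·(3·-1 - 0·4)
    = -2·2 - 1·-17 + 4·-3
    = -4 + 17 + -12 = 1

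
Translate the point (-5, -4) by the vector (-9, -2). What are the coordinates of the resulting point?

Translation by (-9, -2) (homogeneous matrix [[1, 0, -9], [0, 1, -2], [0, 0, 1]]):
x' = -5 + -9 = -14
y' = -4 + -2 = -6
Result: (-14, -6)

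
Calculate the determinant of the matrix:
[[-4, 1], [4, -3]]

For a 2×2 matrix [[a, b], [c, d]], det = ad - bc
det = (-4)(-3) - (1)(4) = 12 - 4 = 8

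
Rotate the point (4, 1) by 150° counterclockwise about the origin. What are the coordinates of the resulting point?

Rotation matrix for 150°: [[cos 150°, -sin 150°], [sin 150°, cos 150°]] ≈ [[-0.866025, -0.500000], [0.500000, -0.866025]]
[[-0.866025, -0.500000], [0.500000, -0.866025]] × [4, 1]ᵀ ≈ [-3.9641, 1.1340]ᵀ
Result: (-3.9641, 1.1340)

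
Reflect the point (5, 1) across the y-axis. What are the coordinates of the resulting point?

Reflection across y-axis: (5, 1) → (-5, 1)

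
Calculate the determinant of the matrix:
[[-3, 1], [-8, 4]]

For a 2×2 matrix [[a, b], [c, d]], det = ad - bc
det = (-3)(4) - (1)(-8) = -12 - -8 = -4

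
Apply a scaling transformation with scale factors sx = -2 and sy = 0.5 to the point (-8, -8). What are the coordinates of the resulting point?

Scaling matrix:
[[-2, 0], [0, 0.50]]
Result: (-8 × -2, -8 × 0.5) = (16, -4)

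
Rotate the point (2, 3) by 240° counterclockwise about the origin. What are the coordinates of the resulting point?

Rotation matrix for 240°: [[cos 240°, -sin 240°], [sin 240°, cos 240°]] ≈ [[-0.500000, 0.866025], [-0.866025, -0.500000]]
[[-0.500000, 0.866025], [-0.866025, -0.500000]] × [2, 3]ᵀ ≈ [1.5981, -3.2321]ᵀ
Result: (1.5981, -3.2321)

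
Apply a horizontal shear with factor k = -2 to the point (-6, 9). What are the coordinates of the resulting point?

Shear matrix for horizontal shear with factor k = -2:
[[1, -2], [0, 1]]
Result: (-6, 9) → (-24, 9)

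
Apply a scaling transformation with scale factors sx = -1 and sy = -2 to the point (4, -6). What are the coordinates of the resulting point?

Scaling matrix:
[[-1, 0], [0, -2]]
Result: (4 × -1, -6 × -2) = (-4, 12)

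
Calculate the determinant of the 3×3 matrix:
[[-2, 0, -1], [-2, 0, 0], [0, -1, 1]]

Expansion along first row:
det = -2·det([[0,0],[-1,1]]) - 0·det([[-2,0],[0,1]]) + -1·det([[-2,0],[0,-1]])
    = -2·(0·1 - 0·-1) - 0·(-2·1 - 0·0) + -1·(-2·-1 - 0·0)
    = -2·0 - 0·-2 + -1·2
    = 0 + 0 + -2 = -2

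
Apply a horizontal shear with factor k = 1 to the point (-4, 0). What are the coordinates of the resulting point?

Shear matrix for horizontal shear with factor k = 1:
[[1, 1], [0, 1]]
Result: (-4, 0) → (-4, 0)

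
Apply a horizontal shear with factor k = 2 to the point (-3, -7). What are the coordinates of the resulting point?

Shear matrix for horizontal shear with factor k = 2:
[[1, 2], [0, 1]]
Result: (-3, -7) → (-17, -7)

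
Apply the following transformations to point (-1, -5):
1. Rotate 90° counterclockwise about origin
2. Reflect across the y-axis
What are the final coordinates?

Step 1: Rotate 90° → (5, -1)
Step 2: Reflect across y-axis → (-5, -1)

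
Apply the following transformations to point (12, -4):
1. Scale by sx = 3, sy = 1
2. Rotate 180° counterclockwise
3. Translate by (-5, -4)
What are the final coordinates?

Step 1: Scale → (36, -4)
Step 2: Rotate 180° → (-36, 4)
Step 3: Translate → (-41, 0)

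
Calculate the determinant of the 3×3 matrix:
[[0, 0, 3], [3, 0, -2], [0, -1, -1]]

Expansion along first row:
det = 0·det([[0,-2],[-1,-1]]) - 0·det([[3,-2],[0,-1]]) + 3·det([[3,0],[0,-1]])
    = 0·(0·-1 - -2·-1) - 0·(3·-1 - -2·0) + 3·(3·-1 - 0·0)
    = 0·-2 - 0·-3 + 3·-3
    = 0 + 0 + -9 = -9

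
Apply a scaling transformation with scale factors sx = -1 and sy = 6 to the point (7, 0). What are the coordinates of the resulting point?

Scaling matrix:
[[-1, 0], [0, 6]]
Result: (7 × -1, 0 × 6) = (-7, 0)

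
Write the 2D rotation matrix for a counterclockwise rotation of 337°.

Rotation matrix formula: [[cos θ, -sin θ], [sin θ, cos θ]]
For θ = 337°:
cos(337°) = 0.9205
sin(337°) = -0.3907
Result: [[0.9205, 0.3907], [-0.3907, 0.9205]]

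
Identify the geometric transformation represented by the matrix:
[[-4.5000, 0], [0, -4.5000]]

This matrix represents: uniform scaling by factor -4.5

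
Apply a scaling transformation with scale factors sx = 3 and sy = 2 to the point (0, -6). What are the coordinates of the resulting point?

Scaling matrix:
[[3, 0], [0, 2]]
Result: (0 × 3, -6 × 2) = (0, -12)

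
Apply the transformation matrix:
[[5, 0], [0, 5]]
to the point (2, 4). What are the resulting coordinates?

Matrix multiplication:
[[5, 0], [0, 5]] × [2, 4]ᵀ
= [(5)(2) + (0)(4), (0)(2) + (5)(4)]ᵀ
= [10, 20]ᵀ
Result: (10, 20)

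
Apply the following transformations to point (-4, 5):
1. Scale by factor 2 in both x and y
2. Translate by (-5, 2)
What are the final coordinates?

Step 1: Scale (-4, 5) by 2 → (-8, 10)
Step 2: Translate by (-5, 2) → (-13, 12)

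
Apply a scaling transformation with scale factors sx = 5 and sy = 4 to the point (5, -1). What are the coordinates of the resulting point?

Scaling matrix:
[[5, 0], [0, 4]]
Result: (5 × 5, -1 × 4) = (25, -4)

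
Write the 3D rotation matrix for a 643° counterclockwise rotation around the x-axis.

Rotation matrix for counterclockwise 643° around x-axis:
cos(643°) = 0.2250, sin(643°) = -0.9744
Result: [[1, 0, 0], [0, 0.2250, 0.9744], [0, -0.9744, 0.2250]]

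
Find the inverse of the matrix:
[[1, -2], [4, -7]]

For [[a,b],[c,d]], inverse = (1/det)·[[d,-b],[-c,a]]
det = (1)(-7) - (-2)(4) = -7 - -8 = 1
Inverse = [[-7, 2], [-4, 1]]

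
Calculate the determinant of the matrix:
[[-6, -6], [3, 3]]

For a 2×2 matrix [[a, b], [c, d]], det = ad - bc
det = (-6)(3) - (-6)(3) = -18 - -18 = 0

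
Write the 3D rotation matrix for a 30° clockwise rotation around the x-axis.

Rotation matrix for clockwise 30° around x-axis:
A clockwise rotation by 30° is a counterclockwise rotation by -30°.
cos(-30°) = √3/2, sin(-30°) = -1/2
Result: [[1, 0, 0], [0, √3/2, 1/2], [0, -1/2, √3/2]]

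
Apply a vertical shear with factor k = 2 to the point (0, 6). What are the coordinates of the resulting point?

Shear matrix for vertical shear with factor k = 2:
[[1, 0], [2, 1]]
Result: (0, 6) → (0, 6)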